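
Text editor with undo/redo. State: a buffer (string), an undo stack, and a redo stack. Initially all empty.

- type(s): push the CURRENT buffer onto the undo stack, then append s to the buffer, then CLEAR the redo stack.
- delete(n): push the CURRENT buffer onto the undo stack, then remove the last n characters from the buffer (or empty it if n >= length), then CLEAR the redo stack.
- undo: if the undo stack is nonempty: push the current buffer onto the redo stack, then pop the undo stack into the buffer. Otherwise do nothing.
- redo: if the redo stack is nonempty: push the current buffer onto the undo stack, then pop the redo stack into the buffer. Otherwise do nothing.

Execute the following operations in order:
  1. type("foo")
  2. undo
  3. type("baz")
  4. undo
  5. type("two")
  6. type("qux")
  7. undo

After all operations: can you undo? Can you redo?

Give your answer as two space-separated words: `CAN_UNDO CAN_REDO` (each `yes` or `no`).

After op 1 (type): buf='foo' undo_depth=1 redo_depth=0
After op 2 (undo): buf='(empty)' undo_depth=0 redo_depth=1
After op 3 (type): buf='baz' undo_depth=1 redo_depth=0
After op 4 (undo): buf='(empty)' undo_depth=0 redo_depth=1
After op 5 (type): buf='two' undo_depth=1 redo_depth=0
After op 6 (type): buf='twoqux' undo_depth=2 redo_depth=0
After op 7 (undo): buf='two' undo_depth=1 redo_depth=1

Answer: yes yes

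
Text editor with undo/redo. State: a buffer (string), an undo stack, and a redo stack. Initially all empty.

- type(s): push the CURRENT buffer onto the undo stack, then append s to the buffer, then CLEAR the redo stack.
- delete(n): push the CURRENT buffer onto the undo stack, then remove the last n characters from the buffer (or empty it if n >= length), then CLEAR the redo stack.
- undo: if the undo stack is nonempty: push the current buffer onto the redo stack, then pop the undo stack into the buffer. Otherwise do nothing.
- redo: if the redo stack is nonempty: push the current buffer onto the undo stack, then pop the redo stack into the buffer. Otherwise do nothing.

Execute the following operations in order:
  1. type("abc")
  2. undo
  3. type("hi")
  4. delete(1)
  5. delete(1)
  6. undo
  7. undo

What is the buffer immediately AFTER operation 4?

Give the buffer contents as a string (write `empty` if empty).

Answer: h

Derivation:
After op 1 (type): buf='abc' undo_depth=1 redo_depth=0
After op 2 (undo): buf='(empty)' undo_depth=0 redo_depth=1
After op 3 (type): buf='hi' undo_depth=1 redo_depth=0
After op 4 (delete): buf='h' undo_depth=2 redo_depth=0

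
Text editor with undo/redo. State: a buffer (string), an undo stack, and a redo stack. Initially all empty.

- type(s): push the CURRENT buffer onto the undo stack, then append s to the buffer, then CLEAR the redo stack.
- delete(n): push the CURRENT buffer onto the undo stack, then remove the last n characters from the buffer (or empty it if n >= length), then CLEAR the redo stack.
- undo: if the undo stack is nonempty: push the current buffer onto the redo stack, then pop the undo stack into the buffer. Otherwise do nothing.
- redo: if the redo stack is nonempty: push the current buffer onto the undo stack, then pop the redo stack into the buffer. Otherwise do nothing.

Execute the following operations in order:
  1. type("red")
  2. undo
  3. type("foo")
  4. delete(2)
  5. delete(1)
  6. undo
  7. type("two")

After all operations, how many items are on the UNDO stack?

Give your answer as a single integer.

After op 1 (type): buf='red' undo_depth=1 redo_depth=0
After op 2 (undo): buf='(empty)' undo_depth=0 redo_depth=1
After op 3 (type): buf='foo' undo_depth=1 redo_depth=0
After op 4 (delete): buf='f' undo_depth=2 redo_depth=0
After op 5 (delete): buf='(empty)' undo_depth=3 redo_depth=0
After op 6 (undo): buf='f' undo_depth=2 redo_depth=1
After op 7 (type): buf='ftwo' undo_depth=3 redo_depth=0

Answer: 3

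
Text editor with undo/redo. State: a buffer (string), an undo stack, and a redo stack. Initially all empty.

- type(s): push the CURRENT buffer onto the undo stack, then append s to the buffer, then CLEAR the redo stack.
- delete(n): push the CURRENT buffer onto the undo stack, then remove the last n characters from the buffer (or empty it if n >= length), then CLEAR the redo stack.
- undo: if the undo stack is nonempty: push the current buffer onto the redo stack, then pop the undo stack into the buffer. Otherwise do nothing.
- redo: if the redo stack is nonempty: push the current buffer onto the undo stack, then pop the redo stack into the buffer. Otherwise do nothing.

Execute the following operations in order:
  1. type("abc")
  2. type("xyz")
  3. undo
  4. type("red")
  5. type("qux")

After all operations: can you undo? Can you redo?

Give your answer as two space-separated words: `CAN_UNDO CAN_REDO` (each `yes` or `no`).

After op 1 (type): buf='abc' undo_depth=1 redo_depth=0
After op 2 (type): buf='abcxyz' undo_depth=2 redo_depth=0
After op 3 (undo): buf='abc' undo_depth=1 redo_depth=1
After op 4 (type): buf='abcred' undo_depth=2 redo_depth=0
After op 5 (type): buf='abcredqux' undo_depth=3 redo_depth=0

Answer: yes no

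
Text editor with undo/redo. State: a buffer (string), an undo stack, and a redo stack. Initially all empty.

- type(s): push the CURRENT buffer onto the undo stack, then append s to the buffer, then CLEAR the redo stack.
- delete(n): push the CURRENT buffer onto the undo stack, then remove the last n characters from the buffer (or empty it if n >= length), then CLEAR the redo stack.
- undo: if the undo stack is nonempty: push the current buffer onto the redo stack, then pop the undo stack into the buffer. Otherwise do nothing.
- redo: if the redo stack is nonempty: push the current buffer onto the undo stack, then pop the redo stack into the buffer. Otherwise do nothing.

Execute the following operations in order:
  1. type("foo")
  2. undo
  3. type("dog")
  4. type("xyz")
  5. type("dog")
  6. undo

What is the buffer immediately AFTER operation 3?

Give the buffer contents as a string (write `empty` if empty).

After op 1 (type): buf='foo' undo_depth=1 redo_depth=0
After op 2 (undo): buf='(empty)' undo_depth=0 redo_depth=1
After op 3 (type): buf='dog' undo_depth=1 redo_depth=0

Answer: dog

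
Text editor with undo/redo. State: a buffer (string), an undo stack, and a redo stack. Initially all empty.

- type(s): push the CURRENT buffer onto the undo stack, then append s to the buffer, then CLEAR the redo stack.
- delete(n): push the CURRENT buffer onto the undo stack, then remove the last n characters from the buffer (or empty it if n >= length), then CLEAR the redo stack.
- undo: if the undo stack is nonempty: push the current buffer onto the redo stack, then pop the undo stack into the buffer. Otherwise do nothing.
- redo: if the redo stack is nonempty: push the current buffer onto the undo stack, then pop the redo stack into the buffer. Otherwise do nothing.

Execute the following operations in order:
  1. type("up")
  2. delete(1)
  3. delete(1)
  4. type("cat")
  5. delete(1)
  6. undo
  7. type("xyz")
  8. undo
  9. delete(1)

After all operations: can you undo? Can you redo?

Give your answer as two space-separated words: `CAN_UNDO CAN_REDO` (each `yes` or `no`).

Answer: yes no

Derivation:
After op 1 (type): buf='up' undo_depth=1 redo_depth=0
After op 2 (delete): buf='u' undo_depth=2 redo_depth=0
After op 3 (delete): buf='(empty)' undo_depth=3 redo_depth=0
After op 4 (type): buf='cat' undo_depth=4 redo_depth=0
After op 5 (delete): buf='ca' undo_depth=5 redo_depth=0
After op 6 (undo): buf='cat' undo_depth=4 redo_depth=1
After op 7 (type): buf='catxyz' undo_depth=5 redo_depth=0
After op 8 (undo): buf='cat' undo_depth=4 redo_depth=1
After op 9 (delete): buf='ca' undo_depth=5 redo_depth=0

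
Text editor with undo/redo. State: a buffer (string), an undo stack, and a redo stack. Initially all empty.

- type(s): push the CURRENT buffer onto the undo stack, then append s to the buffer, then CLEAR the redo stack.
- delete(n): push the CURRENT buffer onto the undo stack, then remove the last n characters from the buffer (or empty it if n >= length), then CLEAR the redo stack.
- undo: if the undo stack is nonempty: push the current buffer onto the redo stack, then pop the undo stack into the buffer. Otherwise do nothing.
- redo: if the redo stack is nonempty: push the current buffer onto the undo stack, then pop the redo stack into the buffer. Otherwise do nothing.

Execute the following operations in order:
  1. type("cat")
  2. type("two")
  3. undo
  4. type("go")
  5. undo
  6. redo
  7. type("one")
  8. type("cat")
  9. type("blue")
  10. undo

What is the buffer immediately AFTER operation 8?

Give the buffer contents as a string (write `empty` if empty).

Answer: catgoonecat

Derivation:
After op 1 (type): buf='cat' undo_depth=1 redo_depth=0
After op 2 (type): buf='cattwo' undo_depth=2 redo_depth=0
After op 3 (undo): buf='cat' undo_depth=1 redo_depth=1
After op 4 (type): buf='catgo' undo_depth=2 redo_depth=0
After op 5 (undo): buf='cat' undo_depth=1 redo_depth=1
After op 6 (redo): buf='catgo' undo_depth=2 redo_depth=0
After op 7 (type): buf='catgoone' undo_depth=3 redo_depth=0
After op 8 (type): buf='catgoonecat' undo_depth=4 redo_depth=0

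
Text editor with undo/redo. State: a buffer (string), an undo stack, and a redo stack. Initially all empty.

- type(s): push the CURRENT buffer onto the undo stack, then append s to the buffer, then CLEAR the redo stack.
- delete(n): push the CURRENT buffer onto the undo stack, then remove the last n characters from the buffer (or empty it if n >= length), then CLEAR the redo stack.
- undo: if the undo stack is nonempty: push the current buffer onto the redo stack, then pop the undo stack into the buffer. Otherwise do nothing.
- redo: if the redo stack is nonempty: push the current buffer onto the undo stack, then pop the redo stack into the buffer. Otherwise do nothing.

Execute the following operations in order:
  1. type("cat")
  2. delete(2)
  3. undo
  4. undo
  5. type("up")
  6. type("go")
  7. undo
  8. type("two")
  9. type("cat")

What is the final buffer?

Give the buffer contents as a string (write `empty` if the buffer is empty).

After op 1 (type): buf='cat' undo_depth=1 redo_depth=0
After op 2 (delete): buf='c' undo_depth=2 redo_depth=0
After op 3 (undo): buf='cat' undo_depth=1 redo_depth=1
After op 4 (undo): buf='(empty)' undo_depth=0 redo_depth=2
After op 5 (type): buf='up' undo_depth=1 redo_depth=0
After op 6 (type): buf='upgo' undo_depth=2 redo_depth=0
After op 7 (undo): buf='up' undo_depth=1 redo_depth=1
After op 8 (type): buf='uptwo' undo_depth=2 redo_depth=0
After op 9 (type): buf='uptwocat' undo_depth=3 redo_depth=0

Answer: uptwocat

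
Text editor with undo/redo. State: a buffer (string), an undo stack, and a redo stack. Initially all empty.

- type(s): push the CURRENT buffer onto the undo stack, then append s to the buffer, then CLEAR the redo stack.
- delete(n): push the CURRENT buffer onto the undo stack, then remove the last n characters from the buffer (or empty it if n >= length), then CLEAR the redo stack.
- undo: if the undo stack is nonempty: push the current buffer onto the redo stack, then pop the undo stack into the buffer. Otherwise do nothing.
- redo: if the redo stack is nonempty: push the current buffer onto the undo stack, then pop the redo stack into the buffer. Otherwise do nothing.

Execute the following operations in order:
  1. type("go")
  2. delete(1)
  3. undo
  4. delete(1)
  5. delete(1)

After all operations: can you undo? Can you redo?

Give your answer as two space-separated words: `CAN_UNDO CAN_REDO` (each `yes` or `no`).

Answer: yes no

Derivation:
After op 1 (type): buf='go' undo_depth=1 redo_depth=0
After op 2 (delete): buf='g' undo_depth=2 redo_depth=0
After op 3 (undo): buf='go' undo_depth=1 redo_depth=1
After op 4 (delete): buf='g' undo_depth=2 redo_depth=0
After op 5 (delete): buf='(empty)' undo_depth=3 redo_depth=0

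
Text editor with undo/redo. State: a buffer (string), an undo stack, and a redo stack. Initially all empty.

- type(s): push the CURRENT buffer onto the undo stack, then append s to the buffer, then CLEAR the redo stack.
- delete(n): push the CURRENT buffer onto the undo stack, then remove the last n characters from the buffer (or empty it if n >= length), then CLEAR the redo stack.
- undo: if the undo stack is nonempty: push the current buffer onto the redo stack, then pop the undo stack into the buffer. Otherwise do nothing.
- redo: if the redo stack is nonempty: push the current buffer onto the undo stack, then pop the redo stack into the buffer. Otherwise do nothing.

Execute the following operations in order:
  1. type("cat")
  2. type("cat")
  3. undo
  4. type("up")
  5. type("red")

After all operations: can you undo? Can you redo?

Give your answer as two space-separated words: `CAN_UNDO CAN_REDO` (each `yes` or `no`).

After op 1 (type): buf='cat' undo_depth=1 redo_depth=0
After op 2 (type): buf='catcat' undo_depth=2 redo_depth=0
After op 3 (undo): buf='cat' undo_depth=1 redo_depth=1
After op 4 (type): buf='catup' undo_depth=2 redo_depth=0
After op 5 (type): buf='catupred' undo_depth=3 redo_depth=0

Answer: yes no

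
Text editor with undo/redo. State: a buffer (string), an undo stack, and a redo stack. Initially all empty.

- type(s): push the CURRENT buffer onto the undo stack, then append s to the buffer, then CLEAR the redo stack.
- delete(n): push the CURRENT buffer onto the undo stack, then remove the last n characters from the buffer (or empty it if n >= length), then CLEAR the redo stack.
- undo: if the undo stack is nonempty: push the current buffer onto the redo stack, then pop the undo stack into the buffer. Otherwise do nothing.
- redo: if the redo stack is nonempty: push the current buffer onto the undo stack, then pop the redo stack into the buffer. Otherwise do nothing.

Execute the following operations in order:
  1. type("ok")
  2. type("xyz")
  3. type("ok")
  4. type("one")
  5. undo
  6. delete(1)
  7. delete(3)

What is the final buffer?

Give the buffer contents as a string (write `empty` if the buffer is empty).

Answer: okx

Derivation:
After op 1 (type): buf='ok' undo_depth=1 redo_depth=0
After op 2 (type): buf='okxyz' undo_depth=2 redo_depth=0
After op 3 (type): buf='okxyzok' undo_depth=3 redo_depth=0
After op 4 (type): buf='okxyzokone' undo_depth=4 redo_depth=0
After op 5 (undo): buf='okxyzok' undo_depth=3 redo_depth=1
After op 6 (delete): buf='okxyzo' undo_depth=4 redo_depth=0
After op 7 (delete): buf='okx' undo_depth=5 redo_depth=0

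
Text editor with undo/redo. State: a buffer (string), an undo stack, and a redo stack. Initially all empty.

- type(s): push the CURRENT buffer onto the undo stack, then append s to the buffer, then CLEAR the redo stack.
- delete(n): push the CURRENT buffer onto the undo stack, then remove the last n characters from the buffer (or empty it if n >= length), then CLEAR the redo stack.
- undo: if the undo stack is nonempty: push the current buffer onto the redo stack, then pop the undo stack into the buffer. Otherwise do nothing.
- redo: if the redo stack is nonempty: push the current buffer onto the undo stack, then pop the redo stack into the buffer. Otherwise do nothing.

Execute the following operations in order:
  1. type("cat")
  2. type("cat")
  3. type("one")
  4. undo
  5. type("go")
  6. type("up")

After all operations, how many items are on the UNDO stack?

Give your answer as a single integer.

After op 1 (type): buf='cat' undo_depth=1 redo_depth=0
After op 2 (type): buf='catcat' undo_depth=2 redo_depth=0
After op 3 (type): buf='catcatone' undo_depth=3 redo_depth=0
After op 4 (undo): buf='catcat' undo_depth=2 redo_depth=1
After op 5 (type): buf='catcatgo' undo_depth=3 redo_depth=0
After op 6 (type): buf='catcatgoup' undo_depth=4 redo_depth=0

Answer: 4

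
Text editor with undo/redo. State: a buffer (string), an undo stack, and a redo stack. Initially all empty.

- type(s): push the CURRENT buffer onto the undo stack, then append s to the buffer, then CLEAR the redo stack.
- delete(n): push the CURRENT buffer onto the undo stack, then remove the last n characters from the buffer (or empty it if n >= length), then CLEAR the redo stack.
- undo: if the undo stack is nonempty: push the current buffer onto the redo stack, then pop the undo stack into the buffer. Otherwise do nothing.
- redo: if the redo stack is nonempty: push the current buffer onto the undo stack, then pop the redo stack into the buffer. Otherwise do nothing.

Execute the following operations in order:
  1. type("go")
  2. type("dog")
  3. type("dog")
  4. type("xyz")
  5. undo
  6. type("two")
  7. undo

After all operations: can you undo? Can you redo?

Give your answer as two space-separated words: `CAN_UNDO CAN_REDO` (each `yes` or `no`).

Answer: yes yes

Derivation:
After op 1 (type): buf='go' undo_depth=1 redo_depth=0
After op 2 (type): buf='godog' undo_depth=2 redo_depth=0
After op 3 (type): buf='godogdog' undo_depth=3 redo_depth=0
After op 4 (type): buf='godogdogxyz' undo_depth=4 redo_depth=0
After op 5 (undo): buf='godogdog' undo_depth=3 redo_depth=1
After op 6 (type): buf='godogdogtwo' undo_depth=4 redo_depth=0
After op 7 (undo): buf='godogdog' undo_depth=3 redo_depth=1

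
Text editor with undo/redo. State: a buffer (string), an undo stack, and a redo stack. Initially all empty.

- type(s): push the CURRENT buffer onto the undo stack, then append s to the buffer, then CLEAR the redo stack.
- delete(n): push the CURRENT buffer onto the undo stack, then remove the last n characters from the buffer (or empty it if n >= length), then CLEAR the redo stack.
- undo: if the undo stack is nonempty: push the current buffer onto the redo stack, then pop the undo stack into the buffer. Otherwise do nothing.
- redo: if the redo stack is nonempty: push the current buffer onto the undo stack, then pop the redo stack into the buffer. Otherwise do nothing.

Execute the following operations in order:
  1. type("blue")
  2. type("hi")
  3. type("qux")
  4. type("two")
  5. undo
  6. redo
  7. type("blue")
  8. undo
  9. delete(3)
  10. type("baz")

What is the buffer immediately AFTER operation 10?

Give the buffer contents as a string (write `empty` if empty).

After op 1 (type): buf='blue' undo_depth=1 redo_depth=0
After op 2 (type): buf='bluehi' undo_depth=2 redo_depth=0
After op 3 (type): buf='bluehiqux' undo_depth=3 redo_depth=0
After op 4 (type): buf='bluehiquxtwo' undo_depth=4 redo_depth=0
After op 5 (undo): buf='bluehiqux' undo_depth=3 redo_depth=1
After op 6 (redo): buf='bluehiquxtwo' undo_depth=4 redo_depth=0
After op 7 (type): buf='bluehiquxtwoblue' undo_depth=5 redo_depth=0
After op 8 (undo): buf='bluehiquxtwo' undo_depth=4 redo_depth=1
After op 9 (delete): buf='bluehiqux' undo_depth=5 redo_depth=0
After op 10 (type): buf='bluehiquxbaz' undo_depth=6 redo_depth=0

Answer: bluehiquxbaz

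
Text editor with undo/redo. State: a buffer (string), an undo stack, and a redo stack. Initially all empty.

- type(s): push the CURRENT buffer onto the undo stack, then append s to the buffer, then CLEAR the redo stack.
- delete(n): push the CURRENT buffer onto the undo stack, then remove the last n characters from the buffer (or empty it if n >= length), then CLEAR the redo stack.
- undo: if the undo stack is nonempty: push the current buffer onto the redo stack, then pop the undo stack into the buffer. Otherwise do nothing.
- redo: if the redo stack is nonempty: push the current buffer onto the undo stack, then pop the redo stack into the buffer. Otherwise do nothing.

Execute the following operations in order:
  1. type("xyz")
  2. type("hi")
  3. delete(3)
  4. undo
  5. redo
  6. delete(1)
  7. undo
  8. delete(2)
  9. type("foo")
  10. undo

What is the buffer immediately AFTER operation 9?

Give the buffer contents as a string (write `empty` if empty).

After op 1 (type): buf='xyz' undo_depth=1 redo_depth=0
After op 2 (type): buf='xyzhi' undo_depth=2 redo_depth=0
After op 3 (delete): buf='xy' undo_depth=3 redo_depth=0
After op 4 (undo): buf='xyzhi' undo_depth=2 redo_depth=1
After op 5 (redo): buf='xy' undo_depth=3 redo_depth=0
After op 6 (delete): buf='x' undo_depth=4 redo_depth=0
After op 7 (undo): buf='xy' undo_depth=3 redo_depth=1
After op 8 (delete): buf='(empty)' undo_depth=4 redo_depth=0
After op 9 (type): buf='foo' undo_depth=5 redo_depth=0

Answer: foo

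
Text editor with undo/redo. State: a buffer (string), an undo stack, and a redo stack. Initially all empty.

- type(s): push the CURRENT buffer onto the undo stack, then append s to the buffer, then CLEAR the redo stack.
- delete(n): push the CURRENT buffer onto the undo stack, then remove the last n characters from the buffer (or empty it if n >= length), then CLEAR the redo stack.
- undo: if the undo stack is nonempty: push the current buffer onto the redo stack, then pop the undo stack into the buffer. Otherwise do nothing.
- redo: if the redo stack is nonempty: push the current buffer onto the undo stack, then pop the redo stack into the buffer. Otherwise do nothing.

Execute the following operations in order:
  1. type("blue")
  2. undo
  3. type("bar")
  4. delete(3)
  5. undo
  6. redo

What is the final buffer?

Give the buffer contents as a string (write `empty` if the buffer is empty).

Answer: empty

Derivation:
After op 1 (type): buf='blue' undo_depth=1 redo_depth=0
After op 2 (undo): buf='(empty)' undo_depth=0 redo_depth=1
After op 3 (type): buf='bar' undo_depth=1 redo_depth=0
After op 4 (delete): buf='(empty)' undo_depth=2 redo_depth=0
After op 5 (undo): buf='bar' undo_depth=1 redo_depth=1
After op 6 (redo): buf='(empty)' undo_depth=2 redo_depth=0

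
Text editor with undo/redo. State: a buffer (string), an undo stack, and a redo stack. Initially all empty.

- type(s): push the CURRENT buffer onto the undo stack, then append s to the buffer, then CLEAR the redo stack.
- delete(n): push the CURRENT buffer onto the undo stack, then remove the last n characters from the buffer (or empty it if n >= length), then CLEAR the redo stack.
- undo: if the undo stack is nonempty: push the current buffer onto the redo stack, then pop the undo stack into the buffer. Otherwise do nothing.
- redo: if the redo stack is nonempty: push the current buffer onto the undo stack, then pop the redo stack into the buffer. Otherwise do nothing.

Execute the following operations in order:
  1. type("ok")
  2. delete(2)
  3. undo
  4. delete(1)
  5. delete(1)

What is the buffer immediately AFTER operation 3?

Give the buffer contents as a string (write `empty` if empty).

Answer: ok

Derivation:
After op 1 (type): buf='ok' undo_depth=1 redo_depth=0
After op 2 (delete): buf='(empty)' undo_depth=2 redo_depth=0
After op 3 (undo): buf='ok' undo_depth=1 redo_depth=1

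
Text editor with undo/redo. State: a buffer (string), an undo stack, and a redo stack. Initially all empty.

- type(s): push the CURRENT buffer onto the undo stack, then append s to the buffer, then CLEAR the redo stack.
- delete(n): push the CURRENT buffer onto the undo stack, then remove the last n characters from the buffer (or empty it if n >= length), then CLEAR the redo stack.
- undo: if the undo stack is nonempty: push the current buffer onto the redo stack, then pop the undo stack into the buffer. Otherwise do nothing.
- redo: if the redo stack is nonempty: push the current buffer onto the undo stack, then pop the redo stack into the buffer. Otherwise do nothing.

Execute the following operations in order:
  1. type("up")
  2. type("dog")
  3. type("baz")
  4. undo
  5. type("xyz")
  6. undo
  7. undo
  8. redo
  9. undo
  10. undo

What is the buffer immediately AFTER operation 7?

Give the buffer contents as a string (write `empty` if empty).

Answer: up

Derivation:
After op 1 (type): buf='up' undo_depth=1 redo_depth=0
After op 2 (type): buf='updog' undo_depth=2 redo_depth=0
After op 3 (type): buf='updogbaz' undo_depth=3 redo_depth=0
After op 4 (undo): buf='updog' undo_depth=2 redo_depth=1
After op 5 (type): buf='updogxyz' undo_depth=3 redo_depth=0
After op 6 (undo): buf='updog' undo_depth=2 redo_depth=1
After op 7 (undo): buf='up' undo_depth=1 redo_depth=2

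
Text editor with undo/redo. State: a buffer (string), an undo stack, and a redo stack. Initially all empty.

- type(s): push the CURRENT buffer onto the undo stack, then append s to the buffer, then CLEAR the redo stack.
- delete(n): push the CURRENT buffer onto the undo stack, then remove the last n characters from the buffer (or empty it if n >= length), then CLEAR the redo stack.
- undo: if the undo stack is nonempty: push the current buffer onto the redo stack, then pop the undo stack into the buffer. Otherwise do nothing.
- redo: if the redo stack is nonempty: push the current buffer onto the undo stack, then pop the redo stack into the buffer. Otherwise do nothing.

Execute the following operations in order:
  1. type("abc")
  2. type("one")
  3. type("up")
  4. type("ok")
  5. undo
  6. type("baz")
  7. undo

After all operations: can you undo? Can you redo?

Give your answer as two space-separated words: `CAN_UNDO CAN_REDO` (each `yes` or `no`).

After op 1 (type): buf='abc' undo_depth=1 redo_depth=0
After op 2 (type): buf='abcone' undo_depth=2 redo_depth=0
After op 3 (type): buf='abconeup' undo_depth=3 redo_depth=0
After op 4 (type): buf='abconeupok' undo_depth=4 redo_depth=0
After op 5 (undo): buf='abconeup' undo_depth=3 redo_depth=1
After op 6 (type): buf='abconeupbaz' undo_depth=4 redo_depth=0
After op 7 (undo): buf='abconeup' undo_depth=3 redo_depth=1

Answer: yes yes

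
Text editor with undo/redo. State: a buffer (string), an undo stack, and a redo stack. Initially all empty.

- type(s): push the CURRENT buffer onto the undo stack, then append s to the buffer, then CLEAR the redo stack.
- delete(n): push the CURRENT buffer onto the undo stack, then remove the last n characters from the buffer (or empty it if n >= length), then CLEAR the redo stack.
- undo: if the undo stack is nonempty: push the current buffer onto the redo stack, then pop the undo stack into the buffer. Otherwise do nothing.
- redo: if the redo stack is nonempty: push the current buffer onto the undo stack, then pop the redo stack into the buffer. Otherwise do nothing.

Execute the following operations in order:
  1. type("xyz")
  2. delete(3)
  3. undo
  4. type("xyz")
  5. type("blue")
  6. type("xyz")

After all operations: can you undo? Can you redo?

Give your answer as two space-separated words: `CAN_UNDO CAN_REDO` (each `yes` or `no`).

Answer: yes no

Derivation:
After op 1 (type): buf='xyz' undo_depth=1 redo_depth=0
After op 2 (delete): buf='(empty)' undo_depth=2 redo_depth=0
After op 3 (undo): buf='xyz' undo_depth=1 redo_depth=1
After op 4 (type): buf='xyzxyz' undo_depth=2 redo_depth=0
After op 5 (type): buf='xyzxyzblue' undo_depth=3 redo_depth=0
After op 6 (type): buf='xyzxyzbluexyz' undo_depth=4 redo_depth=0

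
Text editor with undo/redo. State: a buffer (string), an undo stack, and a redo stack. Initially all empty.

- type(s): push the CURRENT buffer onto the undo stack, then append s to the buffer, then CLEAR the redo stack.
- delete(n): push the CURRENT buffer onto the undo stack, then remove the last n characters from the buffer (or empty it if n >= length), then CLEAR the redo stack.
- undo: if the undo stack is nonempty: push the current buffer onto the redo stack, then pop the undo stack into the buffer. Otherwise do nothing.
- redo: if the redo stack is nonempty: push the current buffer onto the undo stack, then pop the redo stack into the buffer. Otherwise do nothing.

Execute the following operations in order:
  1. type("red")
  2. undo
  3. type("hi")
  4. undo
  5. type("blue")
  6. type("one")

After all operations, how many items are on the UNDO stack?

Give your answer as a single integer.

Answer: 2

Derivation:
After op 1 (type): buf='red' undo_depth=1 redo_depth=0
After op 2 (undo): buf='(empty)' undo_depth=0 redo_depth=1
After op 3 (type): buf='hi' undo_depth=1 redo_depth=0
After op 4 (undo): buf='(empty)' undo_depth=0 redo_depth=1
After op 5 (type): buf='blue' undo_depth=1 redo_depth=0
After op 6 (type): buf='blueone' undo_depth=2 redo_depth=0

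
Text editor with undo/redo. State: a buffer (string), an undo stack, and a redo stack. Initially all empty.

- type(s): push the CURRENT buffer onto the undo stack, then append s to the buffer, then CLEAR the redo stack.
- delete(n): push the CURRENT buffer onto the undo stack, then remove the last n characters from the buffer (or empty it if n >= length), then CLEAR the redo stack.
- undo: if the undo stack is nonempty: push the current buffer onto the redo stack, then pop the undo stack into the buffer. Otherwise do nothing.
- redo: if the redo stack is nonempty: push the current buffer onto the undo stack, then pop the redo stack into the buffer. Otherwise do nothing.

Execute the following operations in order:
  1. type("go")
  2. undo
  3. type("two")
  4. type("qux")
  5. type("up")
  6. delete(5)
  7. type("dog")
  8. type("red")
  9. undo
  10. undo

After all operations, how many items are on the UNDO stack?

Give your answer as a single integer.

Answer: 4

Derivation:
After op 1 (type): buf='go' undo_depth=1 redo_depth=0
After op 2 (undo): buf='(empty)' undo_depth=0 redo_depth=1
After op 3 (type): buf='two' undo_depth=1 redo_depth=0
After op 4 (type): buf='twoqux' undo_depth=2 redo_depth=0
After op 5 (type): buf='twoquxup' undo_depth=3 redo_depth=0
After op 6 (delete): buf='two' undo_depth=4 redo_depth=0
After op 7 (type): buf='twodog' undo_depth=5 redo_depth=0
After op 8 (type): buf='twodogred' undo_depth=6 redo_depth=0
After op 9 (undo): buf='twodog' undo_depth=5 redo_depth=1
After op 10 (undo): buf='two' undo_depth=4 redo_depth=2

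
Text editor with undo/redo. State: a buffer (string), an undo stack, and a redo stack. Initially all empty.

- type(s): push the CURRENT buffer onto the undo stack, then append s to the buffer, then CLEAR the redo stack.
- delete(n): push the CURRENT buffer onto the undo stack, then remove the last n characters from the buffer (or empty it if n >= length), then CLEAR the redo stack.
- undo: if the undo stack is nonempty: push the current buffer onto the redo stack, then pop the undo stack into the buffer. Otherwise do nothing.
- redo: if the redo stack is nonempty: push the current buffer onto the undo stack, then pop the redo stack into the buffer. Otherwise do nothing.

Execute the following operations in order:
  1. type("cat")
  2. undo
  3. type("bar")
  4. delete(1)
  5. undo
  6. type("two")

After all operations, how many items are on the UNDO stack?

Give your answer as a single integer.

Answer: 2

Derivation:
After op 1 (type): buf='cat' undo_depth=1 redo_depth=0
After op 2 (undo): buf='(empty)' undo_depth=0 redo_depth=1
After op 3 (type): buf='bar' undo_depth=1 redo_depth=0
After op 4 (delete): buf='ba' undo_depth=2 redo_depth=0
After op 5 (undo): buf='bar' undo_depth=1 redo_depth=1
After op 6 (type): buf='bartwo' undo_depth=2 redo_depth=0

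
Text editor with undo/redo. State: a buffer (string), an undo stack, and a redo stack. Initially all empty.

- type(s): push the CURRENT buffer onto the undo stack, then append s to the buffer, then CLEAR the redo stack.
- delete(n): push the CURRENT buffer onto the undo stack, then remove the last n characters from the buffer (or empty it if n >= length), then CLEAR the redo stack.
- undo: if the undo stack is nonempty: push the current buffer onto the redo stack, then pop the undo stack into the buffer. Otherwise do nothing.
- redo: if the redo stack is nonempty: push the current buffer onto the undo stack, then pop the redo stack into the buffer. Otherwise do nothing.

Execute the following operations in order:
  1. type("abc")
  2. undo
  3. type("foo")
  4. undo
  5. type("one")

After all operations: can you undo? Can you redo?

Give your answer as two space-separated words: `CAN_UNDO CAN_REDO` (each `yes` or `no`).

Answer: yes no

Derivation:
After op 1 (type): buf='abc' undo_depth=1 redo_depth=0
After op 2 (undo): buf='(empty)' undo_depth=0 redo_depth=1
After op 3 (type): buf='foo' undo_depth=1 redo_depth=0
After op 4 (undo): buf='(empty)' undo_depth=0 redo_depth=1
After op 5 (type): buf='one' undo_depth=1 redo_depth=0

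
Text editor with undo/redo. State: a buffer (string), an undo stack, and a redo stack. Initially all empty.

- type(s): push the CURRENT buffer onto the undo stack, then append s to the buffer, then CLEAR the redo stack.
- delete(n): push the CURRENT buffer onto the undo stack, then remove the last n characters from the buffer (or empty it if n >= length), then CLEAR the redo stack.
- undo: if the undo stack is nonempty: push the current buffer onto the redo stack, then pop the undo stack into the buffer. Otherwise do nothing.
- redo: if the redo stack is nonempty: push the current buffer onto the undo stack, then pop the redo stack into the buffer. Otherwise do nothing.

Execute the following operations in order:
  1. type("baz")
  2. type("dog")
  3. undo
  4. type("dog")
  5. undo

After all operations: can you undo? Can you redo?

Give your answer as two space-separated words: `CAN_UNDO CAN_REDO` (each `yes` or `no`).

After op 1 (type): buf='baz' undo_depth=1 redo_depth=0
After op 2 (type): buf='bazdog' undo_depth=2 redo_depth=0
After op 3 (undo): buf='baz' undo_depth=1 redo_depth=1
After op 4 (type): buf='bazdog' undo_depth=2 redo_depth=0
After op 5 (undo): buf='baz' undo_depth=1 redo_depth=1

Answer: yes yes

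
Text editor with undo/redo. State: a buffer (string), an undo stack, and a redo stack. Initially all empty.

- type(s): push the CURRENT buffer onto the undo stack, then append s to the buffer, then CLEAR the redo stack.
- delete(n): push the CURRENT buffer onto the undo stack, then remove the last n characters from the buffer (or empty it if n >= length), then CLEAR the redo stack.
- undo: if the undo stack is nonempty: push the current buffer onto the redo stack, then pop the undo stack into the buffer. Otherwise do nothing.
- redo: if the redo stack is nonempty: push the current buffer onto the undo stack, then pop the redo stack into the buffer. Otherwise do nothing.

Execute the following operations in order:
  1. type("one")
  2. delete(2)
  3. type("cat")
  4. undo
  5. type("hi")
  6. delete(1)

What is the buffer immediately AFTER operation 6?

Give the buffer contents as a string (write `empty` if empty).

Answer: oh

Derivation:
After op 1 (type): buf='one' undo_depth=1 redo_depth=0
After op 2 (delete): buf='o' undo_depth=2 redo_depth=0
After op 3 (type): buf='ocat' undo_depth=3 redo_depth=0
After op 4 (undo): buf='o' undo_depth=2 redo_depth=1
After op 5 (type): buf='ohi' undo_depth=3 redo_depth=0
After op 6 (delete): buf='oh' undo_depth=4 redo_depth=0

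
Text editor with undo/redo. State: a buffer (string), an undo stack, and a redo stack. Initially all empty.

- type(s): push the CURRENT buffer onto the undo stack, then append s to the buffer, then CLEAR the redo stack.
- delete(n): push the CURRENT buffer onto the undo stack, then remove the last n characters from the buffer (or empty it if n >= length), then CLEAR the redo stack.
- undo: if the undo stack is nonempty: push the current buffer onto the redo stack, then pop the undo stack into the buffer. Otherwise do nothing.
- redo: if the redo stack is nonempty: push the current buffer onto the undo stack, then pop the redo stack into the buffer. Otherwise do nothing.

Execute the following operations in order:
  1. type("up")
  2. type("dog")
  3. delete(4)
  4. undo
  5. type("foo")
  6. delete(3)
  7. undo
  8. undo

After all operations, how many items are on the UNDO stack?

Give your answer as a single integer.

Answer: 2

Derivation:
After op 1 (type): buf='up' undo_depth=1 redo_depth=0
After op 2 (type): buf='updog' undo_depth=2 redo_depth=0
After op 3 (delete): buf='u' undo_depth=3 redo_depth=0
After op 4 (undo): buf='updog' undo_depth=2 redo_depth=1
After op 5 (type): buf='updogfoo' undo_depth=3 redo_depth=0
After op 6 (delete): buf='updog' undo_depth=4 redo_depth=0
After op 7 (undo): buf='updogfoo' undo_depth=3 redo_depth=1
After op 8 (undo): buf='updog' undo_depth=2 redo_depth=2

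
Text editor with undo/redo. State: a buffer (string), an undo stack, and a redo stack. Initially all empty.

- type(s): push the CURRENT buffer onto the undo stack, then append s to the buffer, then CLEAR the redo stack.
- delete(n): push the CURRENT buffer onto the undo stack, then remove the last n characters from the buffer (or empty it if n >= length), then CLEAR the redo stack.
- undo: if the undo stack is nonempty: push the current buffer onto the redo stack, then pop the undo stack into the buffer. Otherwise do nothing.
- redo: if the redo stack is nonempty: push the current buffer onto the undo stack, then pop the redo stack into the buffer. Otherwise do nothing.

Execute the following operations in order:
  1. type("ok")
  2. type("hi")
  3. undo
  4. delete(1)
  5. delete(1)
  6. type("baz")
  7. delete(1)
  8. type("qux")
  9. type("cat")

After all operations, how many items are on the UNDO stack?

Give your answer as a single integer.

After op 1 (type): buf='ok' undo_depth=1 redo_depth=0
After op 2 (type): buf='okhi' undo_depth=2 redo_depth=0
After op 3 (undo): buf='ok' undo_depth=1 redo_depth=1
After op 4 (delete): buf='o' undo_depth=2 redo_depth=0
After op 5 (delete): buf='(empty)' undo_depth=3 redo_depth=0
After op 6 (type): buf='baz' undo_depth=4 redo_depth=0
After op 7 (delete): buf='ba' undo_depth=5 redo_depth=0
After op 8 (type): buf='baqux' undo_depth=6 redo_depth=0
After op 9 (type): buf='baquxcat' undo_depth=7 redo_depth=0

Answer: 7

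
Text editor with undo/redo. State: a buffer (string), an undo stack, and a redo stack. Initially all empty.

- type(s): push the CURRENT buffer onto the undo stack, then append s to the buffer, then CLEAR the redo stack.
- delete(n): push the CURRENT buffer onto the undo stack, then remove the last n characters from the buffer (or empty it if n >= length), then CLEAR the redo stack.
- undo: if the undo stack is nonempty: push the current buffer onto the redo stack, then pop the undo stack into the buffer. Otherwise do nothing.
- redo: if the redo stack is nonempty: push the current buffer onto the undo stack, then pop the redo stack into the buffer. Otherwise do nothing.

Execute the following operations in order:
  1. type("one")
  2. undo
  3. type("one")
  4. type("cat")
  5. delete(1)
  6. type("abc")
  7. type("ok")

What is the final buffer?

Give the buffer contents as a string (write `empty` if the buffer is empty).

Answer: onecaabcok

Derivation:
After op 1 (type): buf='one' undo_depth=1 redo_depth=0
After op 2 (undo): buf='(empty)' undo_depth=0 redo_depth=1
After op 3 (type): buf='one' undo_depth=1 redo_depth=0
After op 4 (type): buf='onecat' undo_depth=2 redo_depth=0
After op 5 (delete): buf='oneca' undo_depth=3 redo_depth=0
After op 6 (type): buf='onecaabc' undo_depth=4 redo_depth=0
After op 7 (type): buf='onecaabcok' undo_depth=5 redo_depth=0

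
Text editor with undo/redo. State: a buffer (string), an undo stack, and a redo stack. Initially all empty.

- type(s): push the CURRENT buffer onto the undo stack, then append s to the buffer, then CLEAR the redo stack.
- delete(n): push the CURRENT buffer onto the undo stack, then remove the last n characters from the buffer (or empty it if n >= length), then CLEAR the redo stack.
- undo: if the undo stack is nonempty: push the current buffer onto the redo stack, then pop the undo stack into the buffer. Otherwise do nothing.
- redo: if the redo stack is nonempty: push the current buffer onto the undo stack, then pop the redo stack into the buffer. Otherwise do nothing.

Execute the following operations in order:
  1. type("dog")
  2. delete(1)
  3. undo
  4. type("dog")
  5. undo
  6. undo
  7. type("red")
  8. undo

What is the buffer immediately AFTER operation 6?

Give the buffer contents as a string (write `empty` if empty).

Answer: empty

Derivation:
After op 1 (type): buf='dog' undo_depth=1 redo_depth=0
After op 2 (delete): buf='do' undo_depth=2 redo_depth=0
After op 3 (undo): buf='dog' undo_depth=1 redo_depth=1
After op 4 (type): buf='dogdog' undo_depth=2 redo_depth=0
After op 5 (undo): buf='dog' undo_depth=1 redo_depth=1
After op 6 (undo): buf='(empty)' undo_depth=0 redo_depth=2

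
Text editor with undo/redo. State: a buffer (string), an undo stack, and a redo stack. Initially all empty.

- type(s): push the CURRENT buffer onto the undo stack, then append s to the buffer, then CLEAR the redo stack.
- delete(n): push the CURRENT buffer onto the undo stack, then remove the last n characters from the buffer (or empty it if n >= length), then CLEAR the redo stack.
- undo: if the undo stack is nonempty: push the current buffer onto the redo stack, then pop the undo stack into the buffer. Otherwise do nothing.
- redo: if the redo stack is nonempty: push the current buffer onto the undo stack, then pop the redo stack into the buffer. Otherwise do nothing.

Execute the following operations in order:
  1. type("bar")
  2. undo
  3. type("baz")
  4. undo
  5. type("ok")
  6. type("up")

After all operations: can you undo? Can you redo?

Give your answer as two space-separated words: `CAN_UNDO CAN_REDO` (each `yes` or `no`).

After op 1 (type): buf='bar' undo_depth=1 redo_depth=0
After op 2 (undo): buf='(empty)' undo_depth=0 redo_depth=1
After op 3 (type): buf='baz' undo_depth=1 redo_depth=0
After op 4 (undo): buf='(empty)' undo_depth=0 redo_depth=1
After op 5 (type): buf='ok' undo_depth=1 redo_depth=0
After op 6 (type): buf='okup' undo_depth=2 redo_depth=0

Answer: yes no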